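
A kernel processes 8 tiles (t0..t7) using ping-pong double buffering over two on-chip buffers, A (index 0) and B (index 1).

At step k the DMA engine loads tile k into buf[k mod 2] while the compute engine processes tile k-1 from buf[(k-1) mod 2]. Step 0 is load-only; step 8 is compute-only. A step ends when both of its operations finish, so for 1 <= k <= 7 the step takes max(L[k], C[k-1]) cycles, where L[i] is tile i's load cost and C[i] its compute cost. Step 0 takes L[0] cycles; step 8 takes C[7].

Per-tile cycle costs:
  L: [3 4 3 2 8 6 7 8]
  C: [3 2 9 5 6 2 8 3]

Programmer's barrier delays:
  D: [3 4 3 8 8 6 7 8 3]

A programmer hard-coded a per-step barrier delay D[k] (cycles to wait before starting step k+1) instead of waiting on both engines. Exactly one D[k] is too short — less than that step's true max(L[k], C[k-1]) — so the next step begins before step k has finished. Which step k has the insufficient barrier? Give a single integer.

hazard at step 3

[0] required=L[0]=3=3 vs D=3 ok
[1] required=max(L[1]=4,C[0]=3)=4 vs D=4 ok
[2] required=max(L[2]=3,C[1]=2)=3 vs D=3 ok
[3] required=max(L[3]=2,C[2]=9)=9 vs D=8 SHORT
[4] required=max(L[4]=8,C[3]=5)=8 vs D=8 ok
[5] required=max(L[5]=6,C[4]=6)=6 vs D=6 ok
[6] required=max(L[6]=7,C[5]=2)=7 vs D=7 ok
[7] required=max(L[7]=8,C[6]=8)=8 vs D=8 ok
[8] required=C[7]=3=3 vs D=3 ok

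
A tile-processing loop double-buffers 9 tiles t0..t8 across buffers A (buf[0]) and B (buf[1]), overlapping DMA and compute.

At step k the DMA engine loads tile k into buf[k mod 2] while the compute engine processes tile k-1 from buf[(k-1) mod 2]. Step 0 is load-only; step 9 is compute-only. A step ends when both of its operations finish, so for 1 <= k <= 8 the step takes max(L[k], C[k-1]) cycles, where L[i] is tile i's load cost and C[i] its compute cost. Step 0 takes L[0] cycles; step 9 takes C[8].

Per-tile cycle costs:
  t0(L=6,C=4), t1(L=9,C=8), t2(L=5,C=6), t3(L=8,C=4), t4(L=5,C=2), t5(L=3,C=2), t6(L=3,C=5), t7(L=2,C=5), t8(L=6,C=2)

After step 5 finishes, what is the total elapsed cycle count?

  0. 6=6c; end=6; A:t0 B:-
  1. max(9,4)=9c; end=15; A:t0 B:t1
  2. max(5,8)=8c; end=23; A:t2 B:t1
  3. max(8,6)=8c; end=31; A:t2 B:t3
  4. max(5,4)=5c; end=36; A:t4 B:t3
  5. max(3,2)=3c; end=39; A:t4 B:t5
  6. max(3,2)=3c; end=42; A:t6 B:t5
  7. max(2,5)=5c; end=47; A:t6 B:t7
  8. max(6,5)=6c; end=53; A:t8 B:t7
  9. 2=2c; end=55; A:t8 B:t7

end_cycle[5] = 39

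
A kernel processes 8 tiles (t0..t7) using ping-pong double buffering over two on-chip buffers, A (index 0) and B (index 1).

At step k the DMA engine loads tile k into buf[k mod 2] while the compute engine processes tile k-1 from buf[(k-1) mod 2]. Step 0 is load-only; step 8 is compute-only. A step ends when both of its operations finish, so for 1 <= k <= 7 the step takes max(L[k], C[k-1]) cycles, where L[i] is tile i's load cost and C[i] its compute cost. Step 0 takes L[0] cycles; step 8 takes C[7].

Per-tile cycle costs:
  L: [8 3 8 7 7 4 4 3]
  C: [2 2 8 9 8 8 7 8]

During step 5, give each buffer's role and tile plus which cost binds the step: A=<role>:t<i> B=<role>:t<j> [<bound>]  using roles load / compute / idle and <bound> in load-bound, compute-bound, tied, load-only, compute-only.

k=0 load=t0/8c comp=- wait=8 total=8
k=1 load=t1/3c comp=t0/2c wait=3 total=11
k=2 load=t2/8c comp=t1/2c wait=8 total=19
k=3 load=t3/7c comp=t2/8c wait=8 total=27
k=4 load=t4/7c comp=t3/9c wait=9 total=36
k=5 load=t5/4c comp=t4/8c wait=8 total=44
k=6 load=t6/4c comp=t5/8c wait=8 total=52
k=7 load=t7/3c comp=t6/7c wait=7 total=59
k=8 load=- comp=t7/8c wait=8 total=67

step 5: A=compute:t4 B=load:t5 [compute-bound]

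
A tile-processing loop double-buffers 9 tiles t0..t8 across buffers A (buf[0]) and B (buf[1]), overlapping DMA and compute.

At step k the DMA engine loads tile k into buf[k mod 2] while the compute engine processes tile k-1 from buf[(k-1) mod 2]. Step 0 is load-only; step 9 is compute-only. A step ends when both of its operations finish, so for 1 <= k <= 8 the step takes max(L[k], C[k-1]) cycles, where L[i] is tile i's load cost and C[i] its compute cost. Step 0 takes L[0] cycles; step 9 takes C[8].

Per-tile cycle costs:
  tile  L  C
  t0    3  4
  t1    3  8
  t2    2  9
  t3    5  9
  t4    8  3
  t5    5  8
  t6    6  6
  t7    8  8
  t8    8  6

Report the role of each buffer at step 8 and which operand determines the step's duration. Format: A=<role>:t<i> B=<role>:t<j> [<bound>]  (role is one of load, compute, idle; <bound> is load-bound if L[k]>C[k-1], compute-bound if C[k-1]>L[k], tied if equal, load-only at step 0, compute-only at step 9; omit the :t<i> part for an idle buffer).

[0] DMA t0→A (3c) ∥ CU idle ⇒ 3c, clock 3
[1] DMA t1→B (3c) ∥ CU A:t0 (4c) ⇒ 4c, clock 7
[2] DMA t2→A (2c) ∥ CU B:t1 (8c) ⇒ 8c, clock 15
[3] DMA t3→B (5c) ∥ CU A:t2 (9c) ⇒ 9c, clock 24
[4] DMA t4→A (8c) ∥ CU B:t3 (9c) ⇒ 9c, clock 33
[5] DMA t5→B (5c) ∥ CU A:t4 (3c) ⇒ 5c, clock 38
[6] DMA t6→A (6c) ∥ CU B:t5 (8c) ⇒ 8c, clock 46
[7] DMA t7→B (8c) ∥ CU A:t6 (6c) ⇒ 8c, clock 54
[8] DMA t8→A (8c) ∥ CU B:t7 (8c) ⇒ 8c, clock 62
[9] DMA idle ∥ CU A:t8 (6c) ⇒ 6c, clock 68

step 8: A=load:t8 B=compute:t7 [tied]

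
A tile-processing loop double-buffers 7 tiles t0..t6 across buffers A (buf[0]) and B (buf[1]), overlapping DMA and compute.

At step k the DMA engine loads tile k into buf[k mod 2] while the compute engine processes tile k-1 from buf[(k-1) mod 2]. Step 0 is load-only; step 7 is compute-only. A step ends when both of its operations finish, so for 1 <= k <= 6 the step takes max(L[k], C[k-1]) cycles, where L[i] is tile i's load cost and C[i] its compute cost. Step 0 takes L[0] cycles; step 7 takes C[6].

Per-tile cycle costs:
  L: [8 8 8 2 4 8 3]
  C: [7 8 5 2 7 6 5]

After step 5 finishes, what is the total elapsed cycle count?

[0] DMA t0→A (8c) ∥ CU idle ⇒ 8c, clock 8
[1] DMA t1→B (8c) ∥ CU A:t0 (7c) ⇒ 8c, clock 16
[2] DMA t2→A (8c) ∥ CU B:t1 (8c) ⇒ 8c, clock 24
[3] DMA t3→B (2c) ∥ CU A:t2 (5c) ⇒ 5c, clock 29
[4] DMA t4→A (4c) ∥ CU B:t3 (2c) ⇒ 4c, clock 33
[5] DMA t5→B (8c) ∥ CU A:t4 (7c) ⇒ 8c, clock 41
[6] DMA t6→A (3c) ∥ CU B:t5 (6c) ⇒ 6c, clock 47
[7] DMA idle ∥ CU A:t6 (5c) ⇒ 5c, clock 52

end_cycle[5] = 41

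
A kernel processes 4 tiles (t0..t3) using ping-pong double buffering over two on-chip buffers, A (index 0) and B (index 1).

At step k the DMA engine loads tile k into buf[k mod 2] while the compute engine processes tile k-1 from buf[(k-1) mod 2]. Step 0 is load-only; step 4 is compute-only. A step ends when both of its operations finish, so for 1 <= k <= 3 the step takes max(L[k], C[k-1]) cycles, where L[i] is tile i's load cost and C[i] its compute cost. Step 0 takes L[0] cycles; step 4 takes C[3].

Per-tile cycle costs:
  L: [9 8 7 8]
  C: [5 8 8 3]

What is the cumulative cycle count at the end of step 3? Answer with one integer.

step 0: L[0]=9 → dur=9, Σ=9 | A=load:t0 B=idle [load-only]
step 1: L[1]=8 C[0]=5 → dur=8, Σ=17 | A=compute:t0 B=load:t1 [load-bound]
step 2: L[2]=7 C[1]=8 → dur=8, Σ=25 | A=load:t2 B=compute:t1 [compute-bound]
step 3: L[3]=8 C[2]=8 → dur=8, Σ=33 | A=compute:t2 B=load:t3 [tied]
step 4: C[3]=3 → dur=3, Σ=36 | A=idle B=compute:t3 [compute-only]

end_cycle[3] = 33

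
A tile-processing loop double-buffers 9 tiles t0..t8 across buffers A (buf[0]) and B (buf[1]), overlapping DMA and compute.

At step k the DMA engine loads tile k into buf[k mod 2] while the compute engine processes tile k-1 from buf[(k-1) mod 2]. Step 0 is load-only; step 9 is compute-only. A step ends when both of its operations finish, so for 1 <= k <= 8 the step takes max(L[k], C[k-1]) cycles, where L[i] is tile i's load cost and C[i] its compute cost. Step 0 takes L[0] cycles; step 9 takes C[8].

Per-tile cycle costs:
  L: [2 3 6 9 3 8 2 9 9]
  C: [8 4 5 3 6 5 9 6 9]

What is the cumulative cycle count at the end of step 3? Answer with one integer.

end_cycle[3] = 25

step 0: L[0]=2 → dur=2, Σ=2 | A=load:t0 B=idle [load-only]
step 1: L[1]=3 C[0]=8 → dur=8, Σ=10 | A=compute:t0 B=load:t1 [compute-bound]
step 2: L[2]=6 C[1]=4 → dur=6, Σ=16 | A=load:t2 B=compute:t1 [load-bound]
step 3: L[3]=9 C[2]=5 → dur=9, Σ=25 | A=compute:t2 B=load:t3 [load-bound]
step 4: L[4]=3 C[3]=3 → dur=3, Σ=28 | A=load:t4 B=compute:t3 [tied]
step 5: L[5]=8 C[4]=6 → dur=8, Σ=36 | A=compute:t4 B=load:t5 [load-bound]
step 6: L[6]=2 C[5]=5 → dur=5, Σ=41 | A=load:t6 B=compute:t5 [compute-bound]
step 7: L[7]=9 C[6]=9 → dur=9, Σ=50 | A=compute:t6 B=load:t7 [tied]
step 8: L[8]=9 C[7]=6 → dur=9, Σ=59 | A=load:t8 B=compute:t7 [load-bound]
step 9: C[8]=9 → dur=9, Σ=68 | A=compute:t8 B=idle [compute-only]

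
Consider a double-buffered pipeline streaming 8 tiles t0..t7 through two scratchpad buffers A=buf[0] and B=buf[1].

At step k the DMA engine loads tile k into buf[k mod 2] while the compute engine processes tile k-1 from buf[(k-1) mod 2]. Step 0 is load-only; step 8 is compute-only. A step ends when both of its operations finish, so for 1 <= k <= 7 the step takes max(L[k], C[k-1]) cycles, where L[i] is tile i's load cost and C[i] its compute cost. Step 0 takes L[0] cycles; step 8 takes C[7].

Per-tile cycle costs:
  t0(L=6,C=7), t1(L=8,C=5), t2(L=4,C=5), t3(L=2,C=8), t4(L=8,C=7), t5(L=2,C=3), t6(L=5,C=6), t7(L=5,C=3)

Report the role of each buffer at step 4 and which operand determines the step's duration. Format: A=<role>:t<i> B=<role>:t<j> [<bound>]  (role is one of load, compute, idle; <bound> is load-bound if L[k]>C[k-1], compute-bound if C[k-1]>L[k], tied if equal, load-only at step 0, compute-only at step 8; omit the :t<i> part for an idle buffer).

step 4: A=load:t4 B=compute:t3 [tied]

[0] DMA t0→A (6c) ∥ CU idle ⇒ 6c, clock 6
[1] DMA t1→B (8c) ∥ CU A:t0 (7c) ⇒ 8c, clock 14
[2] DMA t2→A (4c) ∥ CU B:t1 (5c) ⇒ 5c, clock 19
[3] DMA t3→B (2c) ∥ CU A:t2 (5c) ⇒ 5c, clock 24
[4] DMA t4→A (8c) ∥ CU B:t3 (8c) ⇒ 8c, clock 32
[5] DMA t5→B (2c) ∥ CU A:t4 (7c) ⇒ 7c, clock 39
[6] DMA t6→A (5c) ∥ CU B:t5 (3c) ⇒ 5c, clock 44
[7] DMA t7→B (5c) ∥ CU A:t6 (6c) ⇒ 6c, clock 50
[8] DMA idle ∥ CU B:t7 (3c) ⇒ 3c, clock 53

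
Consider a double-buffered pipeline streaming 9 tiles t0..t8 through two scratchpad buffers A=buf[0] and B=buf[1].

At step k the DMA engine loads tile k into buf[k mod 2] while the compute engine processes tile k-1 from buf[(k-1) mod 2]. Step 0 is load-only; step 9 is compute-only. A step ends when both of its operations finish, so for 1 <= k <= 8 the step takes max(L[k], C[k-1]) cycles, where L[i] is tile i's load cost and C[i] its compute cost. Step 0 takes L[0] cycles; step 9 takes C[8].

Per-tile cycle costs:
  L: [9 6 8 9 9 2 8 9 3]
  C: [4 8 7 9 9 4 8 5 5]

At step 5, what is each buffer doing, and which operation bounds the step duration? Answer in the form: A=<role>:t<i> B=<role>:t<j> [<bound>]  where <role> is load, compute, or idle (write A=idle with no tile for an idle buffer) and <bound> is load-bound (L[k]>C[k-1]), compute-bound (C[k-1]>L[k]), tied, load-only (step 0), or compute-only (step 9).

  0. 9=9c; end=9; A:t0 B:-
  1. max(6,4)=6c; end=15; A:t0 B:t1
  2. max(8,8)=8c; end=23; A:t2 B:t1
  3. max(9,7)=9c; end=32; A:t2 B:t3
  4. max(9,9)=9c; end=41; A:t4 B:t3
  5. max(2,9)=9c; end=50; A:t4 B:t5
  6. max(8,4)=8c; end=58; A:t6 B:t5
  7. max(9,8)=9c; end=67; A:t6 B:t7
  8. max(3,5)=5c; end=72; A:t8 B:t7
  9. 5=5c; end=77; A:t8 B:t7

step 5: A=compute:t4 B=load:t5 [compute-bound]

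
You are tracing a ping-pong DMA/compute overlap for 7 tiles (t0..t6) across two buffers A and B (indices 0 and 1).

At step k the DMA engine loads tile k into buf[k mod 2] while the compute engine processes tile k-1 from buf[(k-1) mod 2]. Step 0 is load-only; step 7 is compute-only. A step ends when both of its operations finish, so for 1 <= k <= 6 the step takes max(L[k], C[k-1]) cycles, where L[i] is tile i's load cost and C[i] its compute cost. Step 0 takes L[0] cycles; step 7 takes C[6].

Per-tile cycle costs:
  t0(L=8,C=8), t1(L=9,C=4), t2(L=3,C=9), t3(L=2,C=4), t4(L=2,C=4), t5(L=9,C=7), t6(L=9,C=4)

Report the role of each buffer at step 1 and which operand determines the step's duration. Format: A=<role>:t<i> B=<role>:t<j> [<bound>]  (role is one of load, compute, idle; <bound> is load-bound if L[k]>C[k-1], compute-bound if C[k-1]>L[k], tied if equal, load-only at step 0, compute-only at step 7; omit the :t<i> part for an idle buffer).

[0] DMA t0→A (8c) ∥ CU idle ⇒ 8c, clock 8
[1] DMA t1→B (9c) ∥ CU A:t0 (8c) ⇒ 9c, clock 17
[2] DMA t2→A (3c) ∥ CU B:t1 (4c) ⇒ 4c, clock 21
[3] DMA t3→B (2c) ∥ CU A:t2 (9c) ⇒ 9c, clock 30
[4] DMA t4→A (2c) ∥ CU B:t3 (4c) ⇒ 4c, clock 34
[5] DMA t5→B (9c) ∥ CU A:t4 (4c) ⇒ 9c, clock 43
[6] DMA t6→A (9c) ∥ CU B:t5 (7c) ⇒ 9c, clock 52
[7] DMA idle ∥ CU A:t6 (4c) ⇒ 4c, clock 56

step 1: A=compute:t0 B=load:t1 [load-bound]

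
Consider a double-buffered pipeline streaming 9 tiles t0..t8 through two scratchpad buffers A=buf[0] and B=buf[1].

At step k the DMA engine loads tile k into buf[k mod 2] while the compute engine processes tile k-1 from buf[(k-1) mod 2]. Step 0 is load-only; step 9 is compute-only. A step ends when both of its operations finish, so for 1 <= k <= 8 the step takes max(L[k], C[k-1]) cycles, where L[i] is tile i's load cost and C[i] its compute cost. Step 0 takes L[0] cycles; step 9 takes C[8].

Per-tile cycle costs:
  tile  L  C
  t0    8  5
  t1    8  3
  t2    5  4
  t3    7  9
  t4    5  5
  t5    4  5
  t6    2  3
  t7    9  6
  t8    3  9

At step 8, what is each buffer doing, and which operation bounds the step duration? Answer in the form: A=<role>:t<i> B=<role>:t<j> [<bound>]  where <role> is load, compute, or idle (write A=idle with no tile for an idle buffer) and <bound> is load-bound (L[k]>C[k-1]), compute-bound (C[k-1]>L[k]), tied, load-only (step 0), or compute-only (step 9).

k=0 load=t0/8c comp=- wait=8 total=8
k=1 load=t1/8c comp=t0/5c wait=8 total=16
k=2 load=t2/5c comp=t1/3c wait=5 total=21
k=3 load=t3/7c comp=t2/4c wait=7 total=28
k=4 load=t4/5c comp=t3/9c wait=9 total=37
k=5 load=t5/4c comp=t4/5c wait=5 total=42
k=6 load=t6/2c comp=t5/5c wait=5 total=47
k=7 load=t7/9c comp=t6/3c wait=9 total=56
k=8 load=t8/3c comp=t7/6c wait=6 total=62
k=9 load=- comp=t8/9c wait=9 total=71

step 8: A=load:t8 B=compute:t7 [compute-bound]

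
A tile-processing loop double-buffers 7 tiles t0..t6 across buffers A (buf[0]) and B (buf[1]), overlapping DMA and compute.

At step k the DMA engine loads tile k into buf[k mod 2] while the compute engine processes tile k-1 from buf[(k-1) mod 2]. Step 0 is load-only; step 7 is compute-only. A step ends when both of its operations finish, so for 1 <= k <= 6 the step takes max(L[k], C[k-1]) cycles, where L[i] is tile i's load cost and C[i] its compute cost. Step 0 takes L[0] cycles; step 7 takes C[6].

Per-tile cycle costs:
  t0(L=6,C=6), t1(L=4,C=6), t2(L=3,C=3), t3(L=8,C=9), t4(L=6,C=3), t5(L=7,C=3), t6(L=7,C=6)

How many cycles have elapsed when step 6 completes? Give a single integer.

end_cycle[6] = 49

  0. 6=6c; end=6; A:t0 B:-
  1. max(4,6)=6c; end=12; A:t0 B:t1
  2. max(3,6)=6c; end=18; A:t2 B:t1
  3. max(8,3)=8c; end=26; A:t2 B:t3
  4. max(6,9)=9c; end=35; A:t4 B:t3
  5. max(7,3)=7c; end=42; A:t4 B:t5
  6. max(7,3)=7c; end=49; A:t6 B:t5
  7. 6=6c; end=55; A:t6 B:t5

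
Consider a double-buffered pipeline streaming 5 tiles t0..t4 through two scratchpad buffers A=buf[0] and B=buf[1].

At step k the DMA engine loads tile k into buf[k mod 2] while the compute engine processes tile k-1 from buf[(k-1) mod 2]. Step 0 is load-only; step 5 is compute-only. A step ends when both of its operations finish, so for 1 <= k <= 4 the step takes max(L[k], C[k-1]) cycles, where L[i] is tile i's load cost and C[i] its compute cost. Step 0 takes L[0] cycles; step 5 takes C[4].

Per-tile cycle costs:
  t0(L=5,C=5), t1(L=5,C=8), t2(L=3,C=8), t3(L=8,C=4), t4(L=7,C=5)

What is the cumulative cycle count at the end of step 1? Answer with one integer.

k=0 load=t0/5c comp=- wait=5 total=5
k=1 load=t1/5c comp=t0/5c wait=5 total=10
k=2 load=t2/3c comp=t1/8c wait=8 total=18
k=3 load=t3/8c comp=t2/8c wait=8 total=26
k=4 load=t4/7c comp=t3/4c wait=7 total=33
k=5 load=- comp=t4/5c wait=5 total=38

end_cycle[1] = 10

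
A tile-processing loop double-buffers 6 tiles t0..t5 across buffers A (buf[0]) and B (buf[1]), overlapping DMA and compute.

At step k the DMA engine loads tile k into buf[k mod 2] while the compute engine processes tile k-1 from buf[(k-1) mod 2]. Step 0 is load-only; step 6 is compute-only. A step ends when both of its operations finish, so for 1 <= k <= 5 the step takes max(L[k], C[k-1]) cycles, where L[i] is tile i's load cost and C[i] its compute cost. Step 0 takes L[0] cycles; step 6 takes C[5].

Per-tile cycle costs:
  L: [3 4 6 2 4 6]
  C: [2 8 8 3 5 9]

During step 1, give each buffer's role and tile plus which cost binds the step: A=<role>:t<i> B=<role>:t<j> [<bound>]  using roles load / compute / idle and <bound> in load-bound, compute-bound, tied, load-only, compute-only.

step 1: A=compute:t0 B=load:t1 [load-bound]

  0. 3=3c; end=3; A:t0 B:-
  1. max(4,2)=4c; end=7; A:t0 B:t1
  2. max(6,8)=8c; end=15; A:t2 B:t1
  3. max(2,8)=8c; end=23; A:t2 B:t3
  4. max(4,3)=4c; end=27; A:t4 B:t3
  5. max(6,5)=6c; end=33; A:t4 B:t5
  6. 9=9c; end=42; A:t4 B:t5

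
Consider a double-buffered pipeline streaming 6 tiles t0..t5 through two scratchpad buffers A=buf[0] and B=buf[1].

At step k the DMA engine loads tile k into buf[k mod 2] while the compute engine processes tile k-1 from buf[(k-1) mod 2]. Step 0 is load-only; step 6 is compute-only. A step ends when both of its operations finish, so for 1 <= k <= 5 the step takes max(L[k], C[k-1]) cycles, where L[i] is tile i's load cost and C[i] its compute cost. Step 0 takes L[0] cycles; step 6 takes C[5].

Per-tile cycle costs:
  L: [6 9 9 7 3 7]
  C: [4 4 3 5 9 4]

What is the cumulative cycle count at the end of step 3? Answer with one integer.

end_cycle[3] = 31

k=0 load=t0/6c comp=- wait=6 total=6
k=1 load=t1/9c comp=t0/4c wait=9 total=15
k=2 load=t2/9c comp=t1/4c wait=9 total=24
k=3 load=t3/7c comp=t2/3c wait=7 total=31
k=4 load=t4/3c comp=t3/5c wait=5 total=36
k=5 load=t5/7c comp=t4/9c wait=9 total=45
k=6 load=- comp=t5/4c wait=4 total=49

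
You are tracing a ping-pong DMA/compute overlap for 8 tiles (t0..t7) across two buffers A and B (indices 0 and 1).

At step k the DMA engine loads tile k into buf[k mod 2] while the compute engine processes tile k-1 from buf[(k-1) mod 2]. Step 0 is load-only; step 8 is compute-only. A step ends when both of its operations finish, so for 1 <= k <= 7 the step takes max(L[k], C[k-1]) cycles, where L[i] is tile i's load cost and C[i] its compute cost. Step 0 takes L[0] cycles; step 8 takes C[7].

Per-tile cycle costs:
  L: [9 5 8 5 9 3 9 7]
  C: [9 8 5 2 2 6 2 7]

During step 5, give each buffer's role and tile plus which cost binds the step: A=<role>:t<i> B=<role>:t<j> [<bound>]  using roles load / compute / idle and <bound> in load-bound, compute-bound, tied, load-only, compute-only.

k=0 load=t0/9c comp=- wait=9 total=9
k=1 load=t1/5c comp=t0/9c wait=9 total=18
k=2 load=t2/8c comp=t1/8c wait=8 total=26
k=3 load=t3/5c comp=t2/5c wait=5 total=31
k=4 load=t4/9c comp=t3/2c wait=9 total=40
k=5 load=t5/3c comp=t4/2c wait=3 total=43
k=6 load=t6/9c comp=t5/6c wait=9 total=52
k=7 load=t7/7c comp=t6/2c wait=7 total=59
k=8 load=- comp=t7/7c wait=7 total=66

step 5: A=compute:t4 B=load:t5 [load-bound]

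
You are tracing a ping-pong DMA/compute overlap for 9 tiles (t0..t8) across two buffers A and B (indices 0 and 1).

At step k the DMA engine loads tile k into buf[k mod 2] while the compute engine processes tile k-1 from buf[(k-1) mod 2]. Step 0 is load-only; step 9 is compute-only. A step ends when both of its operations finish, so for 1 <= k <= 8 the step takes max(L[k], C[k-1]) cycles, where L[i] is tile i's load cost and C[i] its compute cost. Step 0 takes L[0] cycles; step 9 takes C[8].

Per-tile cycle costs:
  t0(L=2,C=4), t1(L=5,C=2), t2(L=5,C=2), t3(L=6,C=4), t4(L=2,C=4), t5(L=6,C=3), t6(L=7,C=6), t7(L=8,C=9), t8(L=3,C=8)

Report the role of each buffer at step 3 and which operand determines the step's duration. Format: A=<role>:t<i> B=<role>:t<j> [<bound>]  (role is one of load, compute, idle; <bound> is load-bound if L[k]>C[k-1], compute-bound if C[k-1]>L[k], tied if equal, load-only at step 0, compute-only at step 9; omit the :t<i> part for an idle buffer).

step 3: A=compute:t2 B=load:t3 [load-bound]

step 0: L[0]=2 → dur=2, Σ=2 | A=load:t0 B=idle [load-only]
step 1: L[1]=5 C[0]=4 → dur=5, Σ=7 | A=compute:t0 B=load:t1 [load-bound]
step 2: L[2]=5 C[1]=2 → dur=5, Σ=12 | A=load:t2 B=compute:t1 [load-bound]
step 3: L[3]=6 C[2]=2 → dur=6, Σ=18 | A=compute:t2 B=load:t3 [load-bound]
step 4: L[4]=2 C[3]=4 → dur=4, Σ=22 | A=load:t4 B=compute:t3 [compute-bound]
step 5: L[5]=6 C[4]=4 → dur=6, Σ=28 | A=compute:t4 B=load:t5 [load-bound]
step 6: L[6]=7 C[5]=3 → dur=7, Σ=35 | A=load:t6 B=compute:t5 [load-bound]
step 7: L[7]=8 C[6]=6 → dur=8, Σ=43 | A=compute:t6 B=load:t7 [load-bound]
step 8: L[8]=3 C[7]=9 → dur=9, Σ=52 | A=load:t8 B=compute:t7 [compute-bound]
step 9: C[8]=8 → dur=8, Σ=60 | A=compute:t8 B=idle [compute-only]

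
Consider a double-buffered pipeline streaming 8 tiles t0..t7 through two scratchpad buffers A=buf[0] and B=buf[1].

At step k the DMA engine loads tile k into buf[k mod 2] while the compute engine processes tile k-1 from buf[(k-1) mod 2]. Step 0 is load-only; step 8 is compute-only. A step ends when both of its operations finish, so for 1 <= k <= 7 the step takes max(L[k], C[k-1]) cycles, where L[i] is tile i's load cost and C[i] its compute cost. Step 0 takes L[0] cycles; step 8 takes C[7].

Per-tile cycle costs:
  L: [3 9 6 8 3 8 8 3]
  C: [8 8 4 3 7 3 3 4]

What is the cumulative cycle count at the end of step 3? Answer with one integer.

end_cycle[3] = 28

  0. 3=3c; end=3; A:t0 B:-
  1. max(9,8)=9c; end=12; A:t0 B:t1
  2. max(6,8)=8c; end=20; A:t2 B:t1
  3. max(8,4)=8c; end=28; A:t2 B:t3
  4. max(3,3)=3c; end=31; A:t4 B:t3
  5. max(8,7)=8c; end=39; A:t4 B:t5
  6. max(8,3)=8c; end=47; A:t6 B:t5
  7. max(3,3)=3c; end=50; A:t6 B:t7
  8. 4=4c; end=54; A:t6 B:t7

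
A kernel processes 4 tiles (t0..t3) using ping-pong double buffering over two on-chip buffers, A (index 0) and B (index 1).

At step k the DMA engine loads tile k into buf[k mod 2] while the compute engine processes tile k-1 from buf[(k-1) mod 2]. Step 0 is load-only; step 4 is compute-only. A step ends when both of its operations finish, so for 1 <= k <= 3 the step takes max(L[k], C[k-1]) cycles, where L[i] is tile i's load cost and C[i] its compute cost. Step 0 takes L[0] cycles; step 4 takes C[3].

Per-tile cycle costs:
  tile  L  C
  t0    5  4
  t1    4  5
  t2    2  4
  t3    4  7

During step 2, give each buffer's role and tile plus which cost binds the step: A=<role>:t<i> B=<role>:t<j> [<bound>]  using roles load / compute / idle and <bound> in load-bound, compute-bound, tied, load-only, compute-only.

  0. 5=5c; end=5; A:t0 B:-
  1. max(4,4)=4c; end=9; A:t0 B:t1
  2. max(2,5)=5c; end=14; A:t2 B:t1
  3. max(4,4)=4c; end=18; A:t2 B:t3
  4. 7=7c; end=25; A:t2 B:t3

step 2: A=load:t2 B=compute:t1 [compute-bound]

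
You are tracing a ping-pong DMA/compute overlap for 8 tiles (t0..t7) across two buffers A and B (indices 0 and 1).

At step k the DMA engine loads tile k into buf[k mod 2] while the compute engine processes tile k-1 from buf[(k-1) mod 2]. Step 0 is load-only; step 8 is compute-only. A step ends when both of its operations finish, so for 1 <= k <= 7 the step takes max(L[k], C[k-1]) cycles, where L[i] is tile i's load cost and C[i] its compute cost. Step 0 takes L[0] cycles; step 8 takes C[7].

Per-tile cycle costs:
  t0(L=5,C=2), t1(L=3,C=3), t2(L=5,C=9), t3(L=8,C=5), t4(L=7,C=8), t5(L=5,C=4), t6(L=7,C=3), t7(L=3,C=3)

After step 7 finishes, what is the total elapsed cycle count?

[0] DMA t0→A (5c) ∥ CU idle ⇒ 5c, clock 5
[1] DMA t1→B (3c) ∥ CU A:t0 (2c) ⇒ 3c, clock 8
[2] DMA t2→A (5c) ∥ CU B:t1 (3c) ⇒ 5c, clock 13
[3] DMA t3→B (8c) ∥ CU A:t2 (9c) ⇒ 9c, clock 22
[4] DMA t4→A (7c) ∥ CU B:t3 (5c) ⇒ 7c, clock 29
[5] DMA t5→B (5c) ∥ CU A:t4 (8c) ⇒ 8c, clock 37
[6] DMA t6→A (7c) ∥ CU B:t5 (4c) ⇒ 7c, clock 44
[7] DMA t7→B (3c) ∥ CU A:t6 (3c) ⇒ 3c, clock 47
[8] DMA idle ∥ CU B:t7 (3c) ⇒ 3c, clock 50

end_cycle[7] = 47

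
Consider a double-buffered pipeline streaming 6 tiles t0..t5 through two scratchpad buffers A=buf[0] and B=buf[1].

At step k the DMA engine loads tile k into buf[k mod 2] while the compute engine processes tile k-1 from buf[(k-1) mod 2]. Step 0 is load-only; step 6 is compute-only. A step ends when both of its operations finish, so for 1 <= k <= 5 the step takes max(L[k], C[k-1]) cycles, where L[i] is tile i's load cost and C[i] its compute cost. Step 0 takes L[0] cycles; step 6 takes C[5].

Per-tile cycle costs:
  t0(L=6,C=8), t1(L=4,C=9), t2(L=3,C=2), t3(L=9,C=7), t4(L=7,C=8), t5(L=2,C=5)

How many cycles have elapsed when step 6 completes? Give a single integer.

end_cycle[6] = 52

step 0: L[0]=6 → dur=6, Σ=6 | A=load:t0 B=idle [load-only]
step 1: L[1]=4 C[0]=8 → dur=8, Σ=14 | A=compute:t0 B=load:t1 [compute-bound]
step 2: L[2]=3 C[1]=9 → dur=9, Σ=23 | A=load:t2 B=compute:t1 [compute-bound]
step 3: L[3]=9 C[2]=2 → dur=9, Σ=32 | A=compute:t2 B=load:t3 [load-bound]
step 4: L[4]=7 C[3]=7 → dur=7, Σ=39 | A=load:t4 B=compute:t3 [tied]
step 5: L[5]=2 C[4]=8 → dur=8, Σ=47 | A=compute:t4 B=load:t5 [compute-bound]
step 6: C[5]=5 → dur=5, Σ=52 | A=idle B=compute:t5 [compute-only]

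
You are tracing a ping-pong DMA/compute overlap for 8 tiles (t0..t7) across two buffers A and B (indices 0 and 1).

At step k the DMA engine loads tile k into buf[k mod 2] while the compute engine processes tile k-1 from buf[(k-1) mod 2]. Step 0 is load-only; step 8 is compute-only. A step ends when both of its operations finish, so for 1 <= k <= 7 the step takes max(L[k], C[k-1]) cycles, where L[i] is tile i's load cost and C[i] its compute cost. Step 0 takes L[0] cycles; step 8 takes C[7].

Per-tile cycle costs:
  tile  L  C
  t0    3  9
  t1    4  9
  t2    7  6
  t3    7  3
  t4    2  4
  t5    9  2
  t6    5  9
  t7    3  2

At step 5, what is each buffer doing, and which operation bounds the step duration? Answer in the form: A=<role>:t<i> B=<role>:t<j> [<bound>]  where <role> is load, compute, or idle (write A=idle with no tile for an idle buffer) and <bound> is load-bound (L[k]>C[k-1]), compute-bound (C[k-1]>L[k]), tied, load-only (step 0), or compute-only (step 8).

step 5: A=compute:t4 B=load:t5 [load-bound]

k=0 load=t0/3c comp=- wait=3 total=3
k=1 load=t1/4c comp=t0/9c wait=9 total=12
k=2 load=t2/7c comp=t1/9c wait=9 total=21
k=3 load=t3/7c comp=t2/6c wait=7 total=28
k=4 load=t4/2c comp=t3/3c wait=3 total=31
k=5 load=t5/9c comp=t4/4c wait=9 total=40
k=6 load=t6/5c comp=t5/2c wait=5 total=45
k=7 load=t7/3c comp=t6/9c wait=9 total=54
k=8 load=- comp=t7/2c wait=2 total=56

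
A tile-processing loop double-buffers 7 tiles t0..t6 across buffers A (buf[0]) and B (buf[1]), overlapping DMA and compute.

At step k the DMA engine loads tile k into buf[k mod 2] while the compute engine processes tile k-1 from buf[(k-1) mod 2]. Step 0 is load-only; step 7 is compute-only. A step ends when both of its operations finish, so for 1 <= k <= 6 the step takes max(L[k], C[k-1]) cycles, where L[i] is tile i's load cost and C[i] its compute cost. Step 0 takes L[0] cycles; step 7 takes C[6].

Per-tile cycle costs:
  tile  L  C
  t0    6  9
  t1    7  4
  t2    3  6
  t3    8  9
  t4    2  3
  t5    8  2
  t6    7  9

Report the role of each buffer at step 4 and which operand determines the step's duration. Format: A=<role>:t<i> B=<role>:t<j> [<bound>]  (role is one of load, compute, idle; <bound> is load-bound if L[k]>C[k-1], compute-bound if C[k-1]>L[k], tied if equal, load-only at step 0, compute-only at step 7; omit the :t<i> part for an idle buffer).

step 4: A=load:t4 B=compute:t3 [compute-bound]

[0] DMA t0→A (6c) ∥ CU idle ⇒ 6c, clock 6
[1] DMA t1→B (7c) ∥ CU A:t0 (9c) ⇒ 9c, clock 15
[2] DMA t2→A (3c) ∥ CU B:t1 (4c) ⇒ 4c, clock 19
[3] DMA t3→B (8c) ∥ CU A:t2 (6c) ⇒ 8c, clock 27
[4] DMA t4→A (2c) ∥ CU B:t3 (9c) ⇒ 9c, clock 36
[5] DMA t5→B (8c) ∥ CU A:t4 (3c) ⇒ 8c, clock 44
[6] DMA t6→A (7c) ∥ CU B:t5 (2c) ⇒ 7c, clock 51
[7] DMA idle ∥ CU A:t6 (9c) ⇒ 9c, clock 60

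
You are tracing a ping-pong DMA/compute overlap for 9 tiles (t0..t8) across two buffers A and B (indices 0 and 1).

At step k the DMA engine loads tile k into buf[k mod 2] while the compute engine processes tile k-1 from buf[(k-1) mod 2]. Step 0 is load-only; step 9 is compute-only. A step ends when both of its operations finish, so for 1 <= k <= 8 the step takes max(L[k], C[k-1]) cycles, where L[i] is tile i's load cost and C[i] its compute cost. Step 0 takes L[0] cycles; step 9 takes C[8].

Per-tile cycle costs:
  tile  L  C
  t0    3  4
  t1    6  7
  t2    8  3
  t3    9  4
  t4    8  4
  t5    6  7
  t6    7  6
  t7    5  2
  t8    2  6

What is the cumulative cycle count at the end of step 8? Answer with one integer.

end_cycle[8] = 55

[0] DMA t0→A (3c) ∥ CU idle ⇒ 3c, clock 3
[1] DMA t1→B (6c) ∥ CU A:t0 (4c) ⇒ 6c, clock 9
[2] DMA t2→A (8c) ∥ CU B:t1 (7c) ⇒ 8c, clock 17
[3] DMA t3→B (9c) ∥ CU A:t2 (3c) ⇒ 9c, clock 26
[4] DMA t4→A (8c) ∥ CU B:t3 (4c) ⇒ 8c, clock 34
[5] DMA t5→B (6c) ∥ CU A:t4 (4c) ⇒ 6c, clock 40
[6] DMA t6→A (7c) ∥ CU B:t5 (7c) ⇒ 7c, clock 47
[7] DMA t7→B (5c) ∥ CU A:t6 (6c) ⇒ 6c, clock 53
[8] DMA t8→A (2c) ∥ CU B:t7 (2c) ⇒ 2c, clock 55
[9] DMA idle ∥ CU A:t8 (6c) ⇒ 6c, clock 61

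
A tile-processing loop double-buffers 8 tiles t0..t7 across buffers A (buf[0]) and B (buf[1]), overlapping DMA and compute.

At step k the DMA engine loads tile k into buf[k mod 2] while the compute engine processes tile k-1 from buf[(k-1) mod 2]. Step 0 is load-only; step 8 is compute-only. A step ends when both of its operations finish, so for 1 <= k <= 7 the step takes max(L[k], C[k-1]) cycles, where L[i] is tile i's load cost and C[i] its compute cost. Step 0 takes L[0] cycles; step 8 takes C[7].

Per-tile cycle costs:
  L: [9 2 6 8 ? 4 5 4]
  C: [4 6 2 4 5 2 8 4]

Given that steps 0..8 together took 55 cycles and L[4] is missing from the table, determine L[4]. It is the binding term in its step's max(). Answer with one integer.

step 0 | dur = L[0]=9 = 9
step 1 | dur = max(L[1]=2, C[0]=4) = 4
step 2 | dur = max(L[2]=6, C[1]=6) = 6
step 3 | dur = max(L[3]=8, C[2]=2) = 8
step 4 | dur = max(L[4]=?, C[3]=4) = L[4]  (unknown; binding)
step 5 | dur = max(L[5]=4, C[4]=5) = 5
step 6 | dur = max(L[6]=5, C[5]=2) = 5
step 7 | dur = max(L[7]=4, C[6]=8) = 8
step 8 | dur = C[7]=4 = 4
sum of known step durations = 49
dur[4] = total - known = 55 - 49 = 6
L[4] is the binding max in step 4, so L[4] = dur[4] = 6

L[4] = 6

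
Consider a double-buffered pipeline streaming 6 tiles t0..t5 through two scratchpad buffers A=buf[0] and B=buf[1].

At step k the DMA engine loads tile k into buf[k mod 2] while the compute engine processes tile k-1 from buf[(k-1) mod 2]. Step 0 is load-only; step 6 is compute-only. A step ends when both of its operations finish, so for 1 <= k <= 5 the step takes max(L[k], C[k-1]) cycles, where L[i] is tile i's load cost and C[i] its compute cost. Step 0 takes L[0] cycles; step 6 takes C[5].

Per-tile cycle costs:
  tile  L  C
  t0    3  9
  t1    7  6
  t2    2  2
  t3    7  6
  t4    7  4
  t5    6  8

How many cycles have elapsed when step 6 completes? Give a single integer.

  0. 3=3c; end=3; A:t0 B:-
  1. max(7,9)=9c; end=12; A:t0 B:t1
  2. max(2,6)=6c; end=18; A:t2 B:t1
  3. max(7,2)=7c; end=25; A:t2 B:t3
  4. max(7,6)=7c; end=32; A:t4 B:t3
  5. max(6,4)=6c; end=38; A:t4 B:t5
  6. 8=8c; end=46; A:t4 B:t5

end_cycle[6] = 46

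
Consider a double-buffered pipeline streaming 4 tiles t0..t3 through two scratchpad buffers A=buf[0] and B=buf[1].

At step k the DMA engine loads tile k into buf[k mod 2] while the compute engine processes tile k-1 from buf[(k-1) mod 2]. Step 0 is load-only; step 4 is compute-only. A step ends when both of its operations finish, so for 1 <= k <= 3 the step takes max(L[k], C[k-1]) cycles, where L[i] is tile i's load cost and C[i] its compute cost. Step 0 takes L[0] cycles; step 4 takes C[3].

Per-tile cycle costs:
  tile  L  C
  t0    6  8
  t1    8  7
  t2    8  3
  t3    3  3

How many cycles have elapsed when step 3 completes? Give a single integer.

end_cycle[3] = 25

[0] DMA t0→A (6c) ∥ CU idle ⇒ 6c, clock 6
[1] DMA t1→B (8c) ∥ CU A:t0 (8c) ⇒ 8c, clock 14
[2] DMA t2→A (8c) ∥ CU B:t1 (7c) ⇒ 8c, clock 22
[3] DMA t3→B (3c) ∥ CU A:t2 (3c) ⇒ 3c, clock 25
[4] DMA idle ∥ CU B:t3 (3c) ⇒ 3c, clock 28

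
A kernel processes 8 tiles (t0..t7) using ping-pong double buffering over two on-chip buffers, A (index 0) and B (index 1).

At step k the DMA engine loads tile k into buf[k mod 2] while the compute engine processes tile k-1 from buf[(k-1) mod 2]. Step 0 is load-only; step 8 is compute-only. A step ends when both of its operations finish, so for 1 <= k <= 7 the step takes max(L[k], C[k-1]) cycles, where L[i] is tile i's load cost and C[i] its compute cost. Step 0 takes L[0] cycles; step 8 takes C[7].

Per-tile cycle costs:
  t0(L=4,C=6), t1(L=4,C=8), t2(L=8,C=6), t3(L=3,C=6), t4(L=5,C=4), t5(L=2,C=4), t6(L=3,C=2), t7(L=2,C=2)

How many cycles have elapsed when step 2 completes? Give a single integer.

end_cycle[2] = 18

k=0 load=t0/4c comp=- wait=4 total=4
k=1 load=t1/4c comp=t0/6c wait=6 total=10
k=2 load=t2/8c comp=t1/8c wait=8 total=18
k=3 load=t3/3c comp=t2/6c wait=6 total=24
k=4 load=t4/5c comp=t3/6c wait=6 total=30
k=5 load=t5/2c comp=t4/4c wait=4 total=34
k=6 load=t6/3c comp=t5/4c wait=4 total=38
k=7 load=t7/2c comp=t6/2c wait=2 total=40
k=8 load=- comp=t7/2c wait=2 total=42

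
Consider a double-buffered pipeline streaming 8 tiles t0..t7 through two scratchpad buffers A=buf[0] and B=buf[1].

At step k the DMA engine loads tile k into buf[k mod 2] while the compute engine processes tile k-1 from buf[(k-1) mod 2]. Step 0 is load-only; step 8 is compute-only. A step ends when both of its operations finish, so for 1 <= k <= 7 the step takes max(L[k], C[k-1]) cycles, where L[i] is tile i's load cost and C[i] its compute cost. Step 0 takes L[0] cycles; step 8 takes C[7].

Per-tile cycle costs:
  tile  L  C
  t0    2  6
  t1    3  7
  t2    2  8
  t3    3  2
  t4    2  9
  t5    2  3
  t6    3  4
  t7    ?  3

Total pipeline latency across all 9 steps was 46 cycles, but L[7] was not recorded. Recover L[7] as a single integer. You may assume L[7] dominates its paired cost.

step 0 = dur = L[0]=2 = 2
step 1 = dur = max(L[1]=3, C[0]=6) = 6
step 2 = dur = max(L[2]=2, C[1]=7) = 7
step 3 = dur = max(L[3]=3, C[2]=8) = 8
step 4 = dur = max(L[4]=2, C[3]=2) = 2
step 5 = dur = max(L[5]=2, C[4]=9) = 9
step 6 = dur = max(L[6]=3, C[5]=3) = 3
step 7 = dur = max(L[7]=?, C[6]=4) = L[7]  (unknown; binding)
step 8 = dur = C[7]=3 = 3
sum of known step durations = 40
dur[7] = total - known = 46 - 40 = 6
L[7] is the binding max in step 7, so L[7] = dur[7] = 6

L[7] = 6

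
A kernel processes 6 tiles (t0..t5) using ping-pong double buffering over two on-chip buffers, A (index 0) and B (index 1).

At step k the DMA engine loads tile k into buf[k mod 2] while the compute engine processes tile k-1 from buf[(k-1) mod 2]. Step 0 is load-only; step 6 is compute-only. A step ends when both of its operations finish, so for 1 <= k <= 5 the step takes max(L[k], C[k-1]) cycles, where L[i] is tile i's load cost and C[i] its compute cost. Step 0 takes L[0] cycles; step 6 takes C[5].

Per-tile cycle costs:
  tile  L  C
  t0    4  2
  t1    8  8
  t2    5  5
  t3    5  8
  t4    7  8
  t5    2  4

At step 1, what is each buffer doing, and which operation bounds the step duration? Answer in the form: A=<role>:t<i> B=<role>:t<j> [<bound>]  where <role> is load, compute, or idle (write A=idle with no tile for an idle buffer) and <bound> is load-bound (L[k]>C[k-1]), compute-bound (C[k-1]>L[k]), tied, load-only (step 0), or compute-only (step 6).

[0] DMA t0→A (4c) ∥ CU idle ⇒ 4c, clock 4
[1] DMA t1→B (8c) ∥ CU A:t0 (2c) ⇒ 8c, clock 12
[2] DMA t2→A (5c) ∥ CU B:t1 (8c) ⇒ 8c, clock 20
[3] DMA t3→B (5c) ∥ CU A:t2 (5c) ⇒ 5c, clock 25
[4] DMA t4→A (7c) ∥ CU B:t3 (8c) ⇒ 8c, clock 33
[5] DMA t5→B (2c) ∥ CU A:t4 (8c) ⇒ 8c, clock 41
[6] DMA idle ∥ CU B:t5 (4c) ⇒ 4c, clock 45

step 1: A=compute:t0 B=load:t1 [load-bound]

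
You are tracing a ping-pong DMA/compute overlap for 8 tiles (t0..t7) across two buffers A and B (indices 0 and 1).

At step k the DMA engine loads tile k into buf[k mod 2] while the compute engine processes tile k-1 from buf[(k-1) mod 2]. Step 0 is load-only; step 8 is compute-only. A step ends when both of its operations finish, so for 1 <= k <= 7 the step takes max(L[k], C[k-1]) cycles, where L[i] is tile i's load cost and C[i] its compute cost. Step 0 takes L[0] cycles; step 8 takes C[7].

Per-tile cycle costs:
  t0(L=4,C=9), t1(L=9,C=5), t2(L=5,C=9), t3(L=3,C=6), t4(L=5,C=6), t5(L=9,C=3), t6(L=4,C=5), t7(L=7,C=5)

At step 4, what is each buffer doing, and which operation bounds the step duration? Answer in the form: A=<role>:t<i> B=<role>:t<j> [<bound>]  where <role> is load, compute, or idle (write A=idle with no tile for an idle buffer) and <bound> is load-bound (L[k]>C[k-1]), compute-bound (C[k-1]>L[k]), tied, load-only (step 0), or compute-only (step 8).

step 4: A=load:t4 B=compute:t3 [compute-bound]

k=0 load=t0/4c comp=- wait=4 total=4
k=1 load=t1/9c comp=t0/9c wait=9 total=13
k=2 load=t2/5c comp=t1/5c wait=5 total=18
k=3 load=t3/3c comp=t2/9c wait=9 total=27
k=4 load=t4/5c comp=t3/6c wait=6 total=33
k=5 load=t5/9c comp=t4/6c wait=9 total=42
k=6 load=t6/4c comp=t5/3c wait=4 total=46
k=7 load=t7/7c comp=t6/5c wait=7 total=53
k=8 load=- comp=t7/5c wait=5 total=58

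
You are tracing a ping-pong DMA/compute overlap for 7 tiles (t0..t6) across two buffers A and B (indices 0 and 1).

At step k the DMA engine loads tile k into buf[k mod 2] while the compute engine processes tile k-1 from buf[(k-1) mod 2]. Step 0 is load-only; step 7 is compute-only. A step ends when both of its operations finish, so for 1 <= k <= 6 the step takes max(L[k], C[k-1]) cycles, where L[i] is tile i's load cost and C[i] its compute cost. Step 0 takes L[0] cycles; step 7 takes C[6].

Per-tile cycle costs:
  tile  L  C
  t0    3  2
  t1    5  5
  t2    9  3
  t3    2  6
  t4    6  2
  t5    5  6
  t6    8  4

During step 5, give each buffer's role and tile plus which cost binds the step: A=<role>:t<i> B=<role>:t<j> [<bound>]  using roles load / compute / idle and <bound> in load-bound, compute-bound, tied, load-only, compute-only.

k=0 load=t0/3c comp=- wait=3 total=3
k=1 load=t1/5c comp=t0/2c wait=5 total=8
k=2 load=t2/9c comp=t1/5c wait=9 total=17
k=3 load=t3/2c comp=t2/3c wait=3 total=20
k=4 load=t4/6c comp=t3/6c wait=6 total=26
k=5 load=t5/5c comp=t4/2c wait=5 total=31
k=6 load=t6/8c comp=t5/6c wait=8 total=39
k=7 load=- comp=t6/4c wait=4 total=43

step 5: A=compute:t4 B=load:t5 [load-bound]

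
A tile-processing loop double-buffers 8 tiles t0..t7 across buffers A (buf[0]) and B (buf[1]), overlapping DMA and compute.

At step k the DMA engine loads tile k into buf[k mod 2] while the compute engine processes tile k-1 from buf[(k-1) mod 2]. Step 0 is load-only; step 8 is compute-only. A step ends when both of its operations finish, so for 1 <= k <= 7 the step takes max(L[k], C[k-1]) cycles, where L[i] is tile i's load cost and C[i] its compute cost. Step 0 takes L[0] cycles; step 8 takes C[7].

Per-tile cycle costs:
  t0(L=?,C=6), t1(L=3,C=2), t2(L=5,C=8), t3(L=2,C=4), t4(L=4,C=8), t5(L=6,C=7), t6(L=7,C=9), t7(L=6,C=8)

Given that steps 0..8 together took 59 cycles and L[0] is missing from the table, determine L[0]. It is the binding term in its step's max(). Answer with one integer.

step 0: dur = L[0]=? = L[0]  (unknown; binding)
step 1: dur = max(L[1]=3, C[0]=6) = 6
step 2: dur = max(L[2]=5, C[1]=2) = 5
step 3: dur = max(L[3]=2, C[2]=8) = 8
step 4: dur = max(L[4]=4, C[3]=4) = 4
step 5: dur = max(L[5]=6, C[4]=8) = 8
step 6: dur = max(L[6]=7, C[5]=7) = 7
step 7: dur = max(L[7]=6, C[6]=9) = 9
step 8: dur = C[7]=8 = 8
sum of known step durations = 55
dur[0] = total - known = 59 - 55 = 4
L[0] is the binding max in step 0, so L[0] = dur[0] = 4

L[0] = 4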